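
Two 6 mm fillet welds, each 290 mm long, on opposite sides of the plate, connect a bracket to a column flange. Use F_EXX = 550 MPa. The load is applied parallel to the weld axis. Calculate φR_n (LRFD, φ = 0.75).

φR_n ≈ 609 kN

Effective throat t_e = 0.707 × 6 = 4.242 mm.
Total length L = 580 mm; A_we = 4.242 × 580 = 2460 mm².
F_nw = 0.6 F_EXX = 0.6 × 550 = 330 MPa.
φR_n = 0.75 × 330 × 2460 × 10⁻³ = 608.9 kN.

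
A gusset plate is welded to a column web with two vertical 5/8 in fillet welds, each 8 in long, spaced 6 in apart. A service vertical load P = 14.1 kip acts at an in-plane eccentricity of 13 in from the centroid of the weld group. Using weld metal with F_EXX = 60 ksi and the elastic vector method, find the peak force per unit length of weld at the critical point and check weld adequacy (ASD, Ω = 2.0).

f_max ≈ 4.58 kip/in; adequate

Total weld length L_w = 16 in. Treat welds as unit-width lines.
Polar moment about centroid: J = 2[d³/12 + d(b/2)²] = 2[8³/12 + 8×3²] = 229.3 in³.
Direct shear f_v = P/L_w = 14.1 / 16 = 0.8812 kip/in (vertical).
Torsion M = P·e = 14.1 × 13 = 183.3 kip·in.
Critical point at (x, y) = (3, 4) from centroid. f_tx = M·y/J = 3.197 kip/in; f_ty = M·x/J = 2.398 kip/in.
Resultant f_max = √[f_tx² + (f_v + f_ty)²] = √[3.197² + (0.8812 + 2.398)²] = 4.58 kip/in.
Capacity per unit length: r_n/Ω = (1/2.0) × 0.6 × 60 × (0.707 × 0.625) = 7.954 kip/in.
4.58 ≤ 7.954 → adequate.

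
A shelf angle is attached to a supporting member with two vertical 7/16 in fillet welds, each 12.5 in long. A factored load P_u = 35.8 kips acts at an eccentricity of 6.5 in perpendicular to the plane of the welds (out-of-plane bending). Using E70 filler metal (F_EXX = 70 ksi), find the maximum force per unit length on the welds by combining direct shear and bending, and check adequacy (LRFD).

f_max ≈ 4.69 kip/in; adequate

L_w = 2 × 12.5 = 25 in; section modulus (unit throat) S = 2 × L²/6 = 52.08 in².
Direct shear f_v = P/L_w = 35.8/25 = 1.432 kip/in.
Moment M = P × e = 35.8 × 6.5 = 232.7 kip·in; bending f_b = M/S = 4.468 kip/in.
f_max = √(f_v² + f_b²) = √(1.432² + 4.468²) = 4.692 kip/in.
φr_n = 0.75 × 0.6 × 70 × (0.707 × 0.4375) = 9.743 kip/in → adequate.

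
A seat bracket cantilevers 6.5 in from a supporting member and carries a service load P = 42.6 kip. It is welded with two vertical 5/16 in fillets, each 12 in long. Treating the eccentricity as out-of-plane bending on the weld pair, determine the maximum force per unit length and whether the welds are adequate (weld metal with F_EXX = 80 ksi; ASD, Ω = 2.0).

L_w = 2 × 12 = 24 in; section modulus (unit throat) S = 2 × L²/6 = 48 in².
Direct shear f_v = P/L_w = 42.6/24 = 1.775 kip/in.
Moment M = P × e = 42.6 × 6.5 = 276.9 kip·in; bending f_b = M/S = 5.769 kip/in.
f_max = √(f_v² + f_b²) = √(1.775² + 5.769²) = 6.036 kip/in.
r_n/Ω = (1/2.0) × 0.6 × 80 × (0.707 × 0.3125) = 5.302 kip/in → NOT adequate.

f_max ≈ 6.04 kip/in; NOT adequate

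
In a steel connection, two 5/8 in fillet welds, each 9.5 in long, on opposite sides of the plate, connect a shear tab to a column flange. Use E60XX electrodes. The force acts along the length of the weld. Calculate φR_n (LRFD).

E60XX → F_EXX = 60 ksi.
Effective throat t_e = 0.707 × 0.625 = 0.4419 in.
Total length L = 19 in; A_we = 0.4419 × 19 = 8.396 in².
F_nw = 0.6 F_EXX = 0.6 × 60 = 36 ksi.
φR_n = 0.75 × 36 × 8.396 = 226.7 kips.

φR_n ≈ 227 kips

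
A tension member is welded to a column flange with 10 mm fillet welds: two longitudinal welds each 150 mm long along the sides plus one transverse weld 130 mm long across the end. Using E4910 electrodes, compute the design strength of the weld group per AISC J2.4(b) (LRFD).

E49XX → F_EXX = 490 MPa.
t_e = 0.707 × 10 = 7.07 mm.
R_nwl = 0.6 × 490 × 7.07 × 300 × 10⁻³ = 623.6 kN (longitudinal, 2 welds).
R_nwt = 0.6 × 490 × 7.07 × 130 × 10⁻³ = 270.2 kN (transverse, base value).
(i) R_nwl + R_nwt = 893.8 kN; (ii) 0.85 R_nwl + 1.5 R_nwt = 935.4 kN.
R_n = max = 935.4 kN [governs: (ii)]; φR_n = 701.5 kN.

φR_n ≈ 702 kN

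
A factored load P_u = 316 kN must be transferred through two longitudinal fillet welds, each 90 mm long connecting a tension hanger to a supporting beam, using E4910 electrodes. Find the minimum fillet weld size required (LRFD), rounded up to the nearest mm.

w = 12 mm

E49XX → F_EXX = 490 MPa.
Total weld length L = 180 mm.
Required throat t_e = P_u / (φ × 0.6 F_EXX × L) = 316 / (0.75 × 0.6 × 490 × 180 × 10⁻³) = 7.962 mm.
Required leg w = t_e / 0.707 = 11.26 mm → use 12 mm.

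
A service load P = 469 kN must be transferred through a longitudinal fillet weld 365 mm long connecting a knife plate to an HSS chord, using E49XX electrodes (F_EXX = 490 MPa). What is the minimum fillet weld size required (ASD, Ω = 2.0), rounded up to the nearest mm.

Total weld length L = 365 mm.
Required throat t_e = P × Ω / (0.6 F_EXX × L) = 469 × 2.0 / (0.6 × 490 × 365 × 10⁻³) = 8.741 mm.
Required leg w = t_e / 0.707 = 12.36 mm → use 13 mm.

w = 13 mm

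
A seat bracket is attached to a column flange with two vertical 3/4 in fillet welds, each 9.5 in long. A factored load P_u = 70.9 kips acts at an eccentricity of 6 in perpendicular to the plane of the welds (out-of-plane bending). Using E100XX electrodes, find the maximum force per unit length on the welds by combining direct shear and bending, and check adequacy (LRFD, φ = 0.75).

f_max ≈ 14.6 kip/in; adequate

E100XX → F_EXX = 100 ksi.
L_w = 2 × 9.5 = 19 in; section modulus (unit throat) S = 2 × L²/6 = 30.08 in².
Direct shear f_v = P/L_w = 70.9/19 = 3.732 kip/in.
Moment M = P × e = 70.9 × 6 = 425.4 kip·in; bending f_b = M/S = 14.14 kip/in.
f_max = √(f_v² + f_b²) = √(3.732² + 14.14²) = 14.62 kip/in.
φr_n = 0.75 × 0.6 × 100 × (0.707 × 0.75) = 23.86 kip/in → adequate.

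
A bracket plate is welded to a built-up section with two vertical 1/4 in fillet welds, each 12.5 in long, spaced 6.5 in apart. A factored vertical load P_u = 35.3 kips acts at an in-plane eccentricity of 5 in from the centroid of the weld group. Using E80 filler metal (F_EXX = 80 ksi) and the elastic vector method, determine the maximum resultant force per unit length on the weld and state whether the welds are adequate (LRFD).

f_max ≈ 3.03 kip/in; adequate

Total weld length L_w = 25 in. Treat welds as unit-width lines.
Polar moment about centroid: J = 2[d³/12 + d(b/2)²] = 2[12.5³/12 + 12.5×3.25²] = 589.6 in³.
Direct shear f_v = P/L_w = 35.3 / 25 = 1.412 kip/in (vertical).
Torsion M = P·e = 35.3 × 5 = 176.5 kip·in.
Critical point at (x, y) = (3.25, 6.25) from centroid. f_tx = M·y/J = 1.871 kip/in; f_ty = M·x/J = 0.9729 kip/in.
Resultant f_max = √[f_tx² + (f_v + f_ty)²] = √[1.871² + (1.412 + 0.9729)²] = 3.031 kip/in.
Capacity per unit length: φr_n = 0.75 × 0.6 × 80 × (0.707 × 0.25) = 6.363 kip/in.
3.031 ≤ 6.363 → adequate.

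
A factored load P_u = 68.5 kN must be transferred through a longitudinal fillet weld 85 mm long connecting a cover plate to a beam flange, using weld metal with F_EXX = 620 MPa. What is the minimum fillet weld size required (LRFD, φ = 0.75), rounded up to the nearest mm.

w = 5 mm

Total weld length L = 85 mm.
Required throat t_e = P_u / (φ × 0.6 F_EXX × L) = 68.5 / (0.75 × 0.6 × 620 × 85 × 10⁻³) = 2.888 mm.
Required leg w = t_e / 0.707 = 4.086 mm → use 5 mm.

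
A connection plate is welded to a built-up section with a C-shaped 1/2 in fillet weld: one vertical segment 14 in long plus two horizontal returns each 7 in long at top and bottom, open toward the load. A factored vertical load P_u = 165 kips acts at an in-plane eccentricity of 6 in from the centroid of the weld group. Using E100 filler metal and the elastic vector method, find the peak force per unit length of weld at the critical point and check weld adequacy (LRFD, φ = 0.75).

f_max ≈ 12.6 kip/in; adequate

E100XX → F_EXX = 100 ksi.
Total weld length L_w = 28 in. Treat welds as unit-width lines.
Centroid: x̄ = 2×7×3.5 / 28 = 1.75 in from the vertical weld.
Polar moment about centroid: J = I_x + I_y = [14³/12 + 2×7×7²] + [14×1.75² + 2(7³/12 + 7×1.75²)] = 1058 in³.
Direct shear f_v = P/L_w = 165 / 28 = 5.893 kip/in (vertical).
Torsion M = P·e = 165 × 6 = 990 kip·in.
Critical point at (x, y) = (5.25, 7) from centroid. f_tx = M·y/J = 6.553 kip/in; f_ty = M·x/J = 4.915 kip/in.
Resultant f_max = √[f_tx² + (f_v + f_ty)²] = √[6.553² + (5.893 + 4.915)²] = 12.64 kip/in.
Capacity per unit length: φr_n = 0.75 × 0.6 × 100 × (0.707 × 0.5) = 15.91 kip/in.
12.64 ≤ 15.91 → adequate.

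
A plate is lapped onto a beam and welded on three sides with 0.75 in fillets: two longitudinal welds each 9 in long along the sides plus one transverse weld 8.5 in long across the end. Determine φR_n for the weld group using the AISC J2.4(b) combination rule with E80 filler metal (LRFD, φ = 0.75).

E80XX → F_EXX = 80 ksi.
t_e = 0.707 × 0.75 = 0.5302 in.
R_nwl = 0.6 × 80 × 0.5302 × 18 = 458.1 kips (longitudinal, 2 welds).
R_nwt = 0.6 × 80 × 0.5302 × 8.5 = 216.3 kips (transverse, base value).
(i) R_nwl + R_nwt = 674.5 kips; (ii) 0.85 R_nwl + 1.5 R_nwt = 713.9 kips.
R_n = max = 713.9 kips [governs: (ii)]; φR_n = 535.4 kips.

φR_n ≈ 535 kips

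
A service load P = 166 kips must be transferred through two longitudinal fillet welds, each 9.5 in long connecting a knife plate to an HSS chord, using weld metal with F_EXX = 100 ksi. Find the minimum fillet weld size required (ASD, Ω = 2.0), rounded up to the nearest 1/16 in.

w = 7/16 in

Total weld length L = 19 in.
Required throat t_e = P × Ω / (0.6 F_EXX × L) = 166 × 2.0 / (0.6 × 100 × 19) = 0.2912 in.
Required leg w = t_e / 0.707 = 0.4119 in → use 7/16 in.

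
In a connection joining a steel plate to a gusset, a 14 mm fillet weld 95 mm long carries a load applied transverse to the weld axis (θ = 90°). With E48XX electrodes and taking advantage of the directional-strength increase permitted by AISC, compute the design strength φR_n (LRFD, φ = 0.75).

φR_n ≈ 305 kN

E48XX → F_EXX = 480 MPa.
t_e = 0.707 × 14 = 9.898 mm; A_we = 9.898 × 95 = 940.3 mm².
Directional factor: 1.0 + 0.5 sin^1.5(90°) = 1.5.
F_nw = 0.6 × 480 × 1.5 = 432 MPa.
φR_n = 0.75 × 432 × 940.3 × 10⁻³ = 304.7 kN.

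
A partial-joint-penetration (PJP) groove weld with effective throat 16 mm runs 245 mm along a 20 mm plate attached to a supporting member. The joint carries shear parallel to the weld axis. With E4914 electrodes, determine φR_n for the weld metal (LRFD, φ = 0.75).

φR_n ≈ 864 kN

E49XX → F_EXX = 490 MPa.
Effective throat (given) t_e = 16 mm.
A_we = 16 × 245 = 3920 mm².
F_nw = 0.6 F_EXX = 294 MPa.
φR_n = 0.75 × 294 × 3920 × 10⁻³ = 864.4 kN.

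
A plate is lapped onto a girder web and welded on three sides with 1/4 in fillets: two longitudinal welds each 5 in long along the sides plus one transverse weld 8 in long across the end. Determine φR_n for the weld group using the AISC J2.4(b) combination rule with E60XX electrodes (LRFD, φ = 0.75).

φR_n ≈ 97.8 kips

E60XX → F_EXX = 60 ksi.
t_e = 0.707 × 0.25 = 0.1767 in.
R_nwl = 0.6 × 60 × 0.1767 × 10 = 63.63 kips (longitudinal, 2 welds).
R_nwt = 0.6 × 60 × 0.1767 × 8 = 50.9 kips (transverse, base value).
(i) R_nwl + R_nwt = 114.5 kips; (ii) 0.85 R_nwl + 1.5 R_nwt = 130.4 kips.
R_n = max = 130.4 kips [governs: (ii)]; φR_n = 97.83 kips.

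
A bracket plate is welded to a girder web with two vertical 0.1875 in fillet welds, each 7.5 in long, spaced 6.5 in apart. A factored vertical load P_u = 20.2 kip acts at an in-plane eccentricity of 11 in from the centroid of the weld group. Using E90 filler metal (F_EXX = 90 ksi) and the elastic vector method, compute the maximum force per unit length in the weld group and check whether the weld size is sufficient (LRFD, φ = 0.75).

Total weld length L_w = 15 in. Treat welds as unit-width lines.
Polar moment about centroid: J = 2[d³/12 + d(b/2)²] = 2[7.5³/12 + 7.5×3.25²] = 228.8 in³.
Direct shear f_v = P/L_w = 20.2 / 15 = 1.347 kip/in (vertical).
Torsion M = P·e = 20.2 × 11 = 222.2 kip·in.
Critical point at (x, y) = (3.25, 3.75) from centroid. f_tx = M·y/J = 3.643 kip/in; f_ty = M·x/J = 3.157 kip/in.
Resultant f_max = √[f_tx² + (f_v + f_ty)²] = √[3.643² + (1.347 + 3.157)²] = 5.792 kip/in.
Capacity per unit length: φr_n = 0.75 × 0.6 × 90 × (0.707 × 0.1875) = 5.369 kip/in.
5.792 > 5.369 → NOT adequate.

f_max ≈ 5.79 kip/in; NOT adequate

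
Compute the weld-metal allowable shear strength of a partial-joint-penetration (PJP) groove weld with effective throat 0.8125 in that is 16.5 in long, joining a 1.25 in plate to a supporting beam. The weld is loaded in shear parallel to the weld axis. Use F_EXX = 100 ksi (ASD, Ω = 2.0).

Effective throat (given) t_e = 0.8125 in.
A_we = 0.8125 × 16.5 = 13.41 in².
F_nw = 0.6 F_EXX = 60 ksi.
R_n/Ω = (60 × 13.41) / 2.0 = 402.2 kip.

R_n/Ω ≈ 402 kip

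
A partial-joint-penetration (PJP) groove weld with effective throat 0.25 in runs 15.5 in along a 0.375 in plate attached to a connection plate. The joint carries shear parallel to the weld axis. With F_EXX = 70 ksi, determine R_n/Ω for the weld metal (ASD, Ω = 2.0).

Effective throat (given) t_e = 0.25 in.
A_we = 0.25 × 15.5 = 3.875 in².
F_nw = 0.6 F_EXX = 42 ksi.
R_n/Ω = (42 × 3.875) / 2.0 = 81.38 kip.

R_n/Ω ≈ 81.4 kip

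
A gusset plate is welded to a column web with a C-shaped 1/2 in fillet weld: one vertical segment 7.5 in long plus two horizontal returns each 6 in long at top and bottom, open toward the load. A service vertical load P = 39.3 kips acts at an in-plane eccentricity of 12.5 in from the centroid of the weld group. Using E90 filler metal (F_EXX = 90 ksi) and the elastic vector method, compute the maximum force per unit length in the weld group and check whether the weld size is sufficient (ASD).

f_max ≈ 11.3 kip/in; NOT adequate

Total weld length L_w = 19.5 in. Treat welds as unit-width lines.
Centroid: x̄ = 2×6×3 / 19.5 = 1.846 in from the vertical weld.
Polar moment about centroid: J = I_x + I_y = [7.5³/12 + 2×6×3.75²] + [7.5×1.846² + 2(6³/12 + 6×1.154²)] = 281.4 in³.
Direct shear f_v = P/L_w = 39.3 / 19.5 = 2.015 kip/in (vertical).
Torsion M = P·e = 39.3 × 12.5 = 491.25 kip·in.
Critical point at (x, y) = (4.154, 3.75) from centroid. f_tx = M·y/J = 6.545 kip/in; f_ty = M·x/J = 7.25 kip/in.
Resultant f_max = √[f_tx² + (f_v + f_ty)²] = √[6.545² + (2.015 + 7.25)²] = 11.34 kip/in.
Capacity per unit length: r_n/Ω = (1/2.0) × 0.6 × 90 × (0.707 × 0.5) = 9.544 kip/in.
11.34 > 9.544 → NOT adequate.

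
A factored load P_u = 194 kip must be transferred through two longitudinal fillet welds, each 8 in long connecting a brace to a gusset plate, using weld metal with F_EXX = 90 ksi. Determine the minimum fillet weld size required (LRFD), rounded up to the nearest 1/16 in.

w = 7/16 in

Total weld length L = 16 in.
Required throat t_e = P_u / (φ × 0.6 F_EXX × L) = 194 / (0.75 × 0.6 × 90 × 16) = 0.2994 in.
Required leg w = t_e / 0.707 = 0.4235 in → use 7/16 in.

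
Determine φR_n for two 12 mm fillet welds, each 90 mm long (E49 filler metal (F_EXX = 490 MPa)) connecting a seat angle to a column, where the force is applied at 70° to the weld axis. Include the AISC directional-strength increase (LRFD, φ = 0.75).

t_e = 0.707 × 12 = 8.484 mm; A_we = 8.484 × 180 = 1527 mm².
Directional factor: 1.0 + 0.5 sin^1.5(70°) = 1.455.
F_nw = 0.6 × 490 × 1.455 = 427.9 MPa.
φR_n = 0.75 × 427.9 × 1527 × 10⁻³ = 490.1 kN.

φR_n ≈ 490 kN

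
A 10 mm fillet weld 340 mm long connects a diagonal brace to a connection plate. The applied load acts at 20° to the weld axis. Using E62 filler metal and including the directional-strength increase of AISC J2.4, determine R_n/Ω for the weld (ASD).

E62XX → F_EXX = 620 MPa.
t_e = 0.707 × 10 = 7.07 mm; A_we = 7.07 × 340 = 2404 mm².
Directional factor: 1.0 + 0.5 sin^1.5(20°) = 1.1.
F_nw = 0.6 × 620 × 1.1 = 409.2 MPa.
R_n/Ω = (409.2 × 2404) / 2.0 × 10⁻³ = 491.8 kN.

R_n/Ω ≈ 492 kN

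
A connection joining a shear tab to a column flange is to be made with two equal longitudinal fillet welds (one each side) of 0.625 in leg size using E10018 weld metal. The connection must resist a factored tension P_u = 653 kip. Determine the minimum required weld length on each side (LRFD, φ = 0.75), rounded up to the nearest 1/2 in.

L = 16.5 in on each side

E100XX → F_EXX = 100 ksi.
Throat t_e = 0.707 × 0.625 = 0.4419 in.
φr_n = 0.75 × 0.6 × 100 × 0.4419 = 19.88 kip/in.
L_req = P_u / φr_n = 653 / 19.88 = 32.84 in total.
Per side: 32.84 / 2 = 16.42 in.
Round up → use L = 16.5 in on each side.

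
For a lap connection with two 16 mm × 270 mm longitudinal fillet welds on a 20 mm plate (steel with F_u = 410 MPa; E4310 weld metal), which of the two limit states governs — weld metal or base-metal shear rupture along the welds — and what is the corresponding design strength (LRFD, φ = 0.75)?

φR_n ≈ 1180 kN (weld metal governs)

E43XX → F_EXX = 430 MPa.
t_e = 0.707 × 16 = 11.31 mm; L = 540 mm.
Weld metal: φR_n = 0.75 × 0.6 × 430 × 11.31 × 540 × 10⁻³ = 1182 kN.
Base metal (shear rupture): φR_n = 0.75 × 0.6 × 410 × 20 × 540 × 10⁻³ = 1993 kN.
Governing: weld metal.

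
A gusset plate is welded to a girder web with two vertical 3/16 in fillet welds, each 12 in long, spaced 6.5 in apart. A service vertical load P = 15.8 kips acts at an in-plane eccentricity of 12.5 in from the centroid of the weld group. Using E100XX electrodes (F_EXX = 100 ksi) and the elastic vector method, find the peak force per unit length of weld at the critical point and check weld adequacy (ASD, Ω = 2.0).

f_max ≈ 2.86 kip/in; adequate

Total weld length L_w = 24 in. Treat welds as unit-width lines.
Polar moment about centroid: J = 2[d³/12 + d(b/2)²] = 2[12³/12 + 12×3.25²] = 541.5 in³.
Direct shear f_v = P/L_w = 15.8 / 24 = 0.6583 kip/in (vertical).
Torsion M = P·e = 15.8 × 12.5 = 197.5 kip·in.
Critical point at (x, y) = (3.25, 6) from centroid. f_tx = M·y/J = 2.188 kip/in; f_ty = M·x/J = 1.185 kip/in.
Resultant f_max = √[f_tx² + (f_v + f_ty)²] = √[2.188² + (0.6583 + 1.185)²] = 2.861 kip/in.
Capacity per unit length: r_n/Ω = (1/2.0) × 0.6 × 100 × (0.707 × 0.1875) = 3.977 kip/in.
2.861 ≤ 3.977 → adequate.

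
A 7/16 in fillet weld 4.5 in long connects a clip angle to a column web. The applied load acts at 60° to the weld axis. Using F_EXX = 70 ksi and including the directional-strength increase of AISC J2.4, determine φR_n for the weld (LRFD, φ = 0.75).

t_e = 0.707 × 0.4375 = 0.3093 in; A_we = 0.3093 × 4.5 = 1.392 in².
Directional factor: 1.0 + 0.5 sin^1.5(60°) = 1.403.
F_nw = 0.6 × 70 × 1.403 = 58.92 ksi.
φR_n = 0.75 × 58.92 × 1.392 = 61.51 kip.

φR_n ≈ 61.5 kip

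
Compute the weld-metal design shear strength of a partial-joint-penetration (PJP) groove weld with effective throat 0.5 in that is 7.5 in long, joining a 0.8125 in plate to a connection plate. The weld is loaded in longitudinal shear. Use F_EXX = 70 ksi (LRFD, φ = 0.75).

φR_n ≈ 118 kips

Effective throat (given) t_e = 0.5 in.
A_we = 0.5 × 7.5 = 3.75 in².
F_nw = 0.6 F_EXX = 42 ksi.
φR_n = 0.75 × 42 × 3.75 = 118.1 kips.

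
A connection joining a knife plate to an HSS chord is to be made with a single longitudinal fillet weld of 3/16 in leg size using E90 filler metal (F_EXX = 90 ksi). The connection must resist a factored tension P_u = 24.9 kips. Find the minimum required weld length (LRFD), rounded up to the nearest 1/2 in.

Throat t_e = 0.707 × 0.1875 = 0.1326 in.
φr_n = 0.75 × 0.6 × 90 × 0.1326 = 5.369 kips/in.
L_req = P_u / φr_n = 24.9 / 5.369 = 4.638 in total.
Round up → use L = 5 in.

L = 5 in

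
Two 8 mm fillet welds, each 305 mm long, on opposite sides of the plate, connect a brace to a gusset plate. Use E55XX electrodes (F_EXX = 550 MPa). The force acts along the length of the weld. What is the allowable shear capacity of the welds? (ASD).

Effective throat t_e = 0.707 × 8 = 5.656 mm.
Total length L = 610 mm; A_we = 5.656 × 610 = 3450 mm².
F_nw = 0.6 F_EXX = 0.6 × 550 = 330 MPa.
R_n = 330 × 3450 × 10⁻³ = 1139 kN; R_n/Ω = 1139/2.0 = 569.3 kN.

R_n/Ω ≈ 569 kN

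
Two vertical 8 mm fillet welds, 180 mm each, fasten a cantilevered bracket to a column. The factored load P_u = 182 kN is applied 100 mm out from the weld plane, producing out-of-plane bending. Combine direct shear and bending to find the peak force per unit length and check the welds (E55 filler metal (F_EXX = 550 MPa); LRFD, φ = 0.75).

L_w = 2 × 180 = 360 mm; section modulus (unit throat) S = 2 × L²/6 = 10800 mm².
Direct shear f_v = P/L_w = 182×10³/360 = 505.6 N/mm.
Moment M = P × e = 182×10³ × 100 = 18200000 N·mm; bending f_b = M/S = 1685 N/mm.
f_max = √(f_v² + f_b²) = √(505.6² + 1685²) = 1759 N/mm.
φr_n = 0.75 × 0.6 × 550 × (0.707 × 8) = 1400 N/mm → NOT adequate.

f_max ≈ 1760 N/mm; NOT adequate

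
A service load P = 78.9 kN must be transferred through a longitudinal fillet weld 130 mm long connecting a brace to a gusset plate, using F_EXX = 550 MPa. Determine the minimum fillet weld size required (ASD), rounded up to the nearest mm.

w = 6 mm

Total weld length L = 130 mm.
Required throat t_e = P × Ω / (0.6 F_EXX × L) = 78.9 × 2.0 / (0.6 × 550 × 130 × 10⁻³) = 3.678 mm.
Required leg w = t_e / 0.707 = 5.203 mm → use 6 mm.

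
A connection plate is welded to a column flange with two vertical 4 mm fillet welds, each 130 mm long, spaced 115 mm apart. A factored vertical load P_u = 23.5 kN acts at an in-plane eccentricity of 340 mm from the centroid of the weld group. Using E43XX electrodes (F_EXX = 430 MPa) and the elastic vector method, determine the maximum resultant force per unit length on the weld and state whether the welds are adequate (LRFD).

Total weld length L_w = 260 mm. Treat welds as unit-width lines.
Polar moment about centroid: J = 2[d³/12 + d(b/2)²] = 2[130³/12 + 130×57.5²] = 1226000 mm³.
Direct shear f_v = P/L_w = 23.5×10³ / 260 = 90.38 N/mm (vertical).
Torsion M = P·e = 23.5×10³ × 340 = 7990000 N·mm.
Critical point at (x, y) = (57.5, 65) from centroid. f_tx = M·y/J = 423.7 N/mm; f_ty = M·x/J = 374.8 N/mm.
Resultant f_max = √[f_tx² + (f_v + f_ty)²] = √[423.7² + (90.38 + 374.8)²] = 629.2 N/mm.
Capacity per unit length: φr_n = 0.75 × 0.6 × 430 × (0.707 × 4) = 547.2 N/mm.
629.2 > 547.2 → NOT adequate.

f_max ≈ 629 N/mm; NOT adequate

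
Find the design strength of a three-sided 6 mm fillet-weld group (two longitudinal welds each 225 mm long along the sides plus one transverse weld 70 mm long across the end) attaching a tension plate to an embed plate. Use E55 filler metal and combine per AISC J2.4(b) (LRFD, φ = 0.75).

E55XX → F_EXX = 550 MPa.
t_e = 0.707 × 6 = 4.242 mm.
R_nwl = 0.6 × 550 × 4.242 × 450 × 10⁻³ = 629.9 kN (longitudinal, 2 welds).
R_nwt = 0.6 × 550 × 4.242 × 70 × 10⁻³ = 97.99 kN (transverse, base value).
(i) R_nwl + R_nwt = 727.9 kN; (ii) 0.85 R_nwl + 1.5 R_nwt = 682.4 kN.
R_n = max = 727.9 kN [governs: (i)]; φR_n = 545.9 kN.

φR_n ≈ 546 kN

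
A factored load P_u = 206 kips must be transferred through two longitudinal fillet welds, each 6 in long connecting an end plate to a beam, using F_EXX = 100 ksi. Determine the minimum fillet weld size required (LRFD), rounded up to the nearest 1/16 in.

w = 9/16 in

Total weld length L = 12 in.
Required throat t_e = P_u / (φ × 0.6 F_EXX × L) = 206 / (0.75 × 0.6 × 100 × 12) = 0.3815 in.
Required leg w = t_e / 0.707 = 0.5396 in → use 9/16 in.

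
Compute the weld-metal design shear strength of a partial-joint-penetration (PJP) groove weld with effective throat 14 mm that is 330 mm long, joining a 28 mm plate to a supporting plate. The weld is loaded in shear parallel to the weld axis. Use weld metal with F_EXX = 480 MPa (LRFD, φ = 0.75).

Effective throat (given) t_e = 14 mm.
A_we = 14 × 330 = 4620 mm².
F_nw = 0.6 F_EXX = 288 MPa.
φR_n = 0.75 × 288 × 4620 × 10⁻³ = 997.9 kN.

φR_n ≈ 998 kN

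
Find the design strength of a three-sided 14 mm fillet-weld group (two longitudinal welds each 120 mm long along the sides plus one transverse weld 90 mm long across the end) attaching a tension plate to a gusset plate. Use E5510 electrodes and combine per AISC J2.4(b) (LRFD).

E55XX → F_EXX = 550 MPa.
t_e = 0.707 × 14 = 9.898 mm.
R_nwl = 0.6 × 550 × 9.898 × 240 × 10⁻³ = 783.9 kN (longitudinal, 2 welds).
R_nwt = 0.6 × 550 × 9.898 × 90 × 10⁻³ = 294 kN (transverse, base value).
(i) R_nwl + R_nwt = 1078 kN; (ii) 0.85 R_nwl + 1.5 R_nwt = 1107 kN.
R_n = max = 1107 kN [governs: (ii)]; φR_n = 830.5 kN.

φR_n ≈ 830 kN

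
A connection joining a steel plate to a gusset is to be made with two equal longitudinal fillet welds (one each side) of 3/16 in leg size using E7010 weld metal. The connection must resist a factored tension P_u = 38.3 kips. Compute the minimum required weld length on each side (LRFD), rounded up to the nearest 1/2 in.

L = 5 in on each side

E70XX → F_EXX = 70 ksi.
Throat t_e = 0.707 × 0.1875 = 0.1326 in.
φr_n = 0.75 × 0.6 × 70 × 0.1326 = 4.176 kips/in.
L_req = P_u / φr_n = 38.3 / 4.176 = 9.172 in total.
Per side: 9.172 / 2 = 4.586 in.
Round up → use L = 5 in on each side.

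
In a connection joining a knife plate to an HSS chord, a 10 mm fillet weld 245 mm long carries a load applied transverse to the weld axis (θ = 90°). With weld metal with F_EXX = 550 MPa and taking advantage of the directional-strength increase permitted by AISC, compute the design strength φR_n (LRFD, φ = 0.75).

φR_n ≈ 643 kN

t_e = 0.707 × 10 = 7.07 mm; A_we = 7.07 × 245 = 1732 mm².
Directional factor: 1.0 + 0.5 sin^1.5(90°) = 1.5.
F_nw = 0.6 × 550 × 1.5 = 495 MPa.
φR_n = 0.75 × 495 × 1732 × 10⁻³ = 643.1 kN.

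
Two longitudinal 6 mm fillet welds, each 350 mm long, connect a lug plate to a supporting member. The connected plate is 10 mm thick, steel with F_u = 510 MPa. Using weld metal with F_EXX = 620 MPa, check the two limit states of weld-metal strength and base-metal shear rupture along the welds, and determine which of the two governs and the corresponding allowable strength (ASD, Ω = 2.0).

t_e = 0.707 × 6 = 4.242 mm; L = 700 mm.
Weld metal: R_n/Ω = (1/2.0) × 0.6 × 620 × 4.242 × 700 × 10⁻³ = 552.3 kN.
Base metal (shear rupture): R_n/Ω = (1/2.0) × 0.6 × 510 × 10 × 700 × 10⁻³ = 1071 kN.
Governing: weld metal.

R_n/Ω ≈ 552 kN (weld metal governs)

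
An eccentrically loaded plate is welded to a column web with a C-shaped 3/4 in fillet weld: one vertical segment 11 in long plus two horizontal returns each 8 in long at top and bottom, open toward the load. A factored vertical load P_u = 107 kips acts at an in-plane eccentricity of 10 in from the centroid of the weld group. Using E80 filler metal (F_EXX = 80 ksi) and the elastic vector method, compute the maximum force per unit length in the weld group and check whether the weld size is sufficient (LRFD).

Total weld length L_w = 27 in. Treat welds as unit-width lines.
Centroid: x̄ = 2×8×4 / 27 = 2.37 in from the vertical weld.
Polar moment about centroid: J = I_x + I_y = [11³/12 + 2×8×5.5²] + [11×2.37² + 2(8³/12 + 8×1.63²)] = 784.5 in³.
Direct shear f_v = P/L_w = 107 / 27 = 3.963 kip/in (vertical).
Torsion M = P·e = 107 × 10 = 1070 kip·in.
Critical point at (x, y) = (5.63, 5.5) from centroid. f_tx = M·y/J = 7.501 kip/in; f_ty = M·x/J = 7.678 kip/in.
Resultant f_max = √[f_tx² + (f_v + f_ty)²] = √[7.501² + (3.963 + 7.678)²] = 13.85 kip/in.
Capacity per unit length: φr_n = 0.75 × 0.6 × 80 × (0.707 × 0.75) = 19.09 kip/in.
13.85 ≤ 19.09 → adequate.

f_max ≈ 13.8 kip/in; adequate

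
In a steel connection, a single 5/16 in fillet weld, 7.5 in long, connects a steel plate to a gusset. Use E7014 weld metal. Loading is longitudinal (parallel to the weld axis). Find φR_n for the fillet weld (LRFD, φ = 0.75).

E70XX → F_EXX = 70 ksi.
Effective throat t_e = 0.707 × 0.3125 = 0.2209 in.
Total length L = 7.5 in; A_we = 0.2209 × 7.5 = 1.657 in².
F_nw = 0.6 F_EXX = 0.6 × 70 = 42 ksi.
φR_n = 0.75 × 42 × 1.657 = 52.2 kips.

φR_n ≈ 52.2 kips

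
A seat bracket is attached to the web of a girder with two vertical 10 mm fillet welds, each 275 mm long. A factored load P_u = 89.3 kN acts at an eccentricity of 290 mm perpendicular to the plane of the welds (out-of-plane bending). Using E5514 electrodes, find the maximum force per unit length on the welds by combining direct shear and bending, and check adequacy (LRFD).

E55XX → F_EXX = 550 MPa.
L_w = 2 × 275 = 550 mm; section modulus (unit throat) S = 2 × L²/6 = 25210 mm².
Direct shear f_v = P/L_w = 89.3×10³/550 = 162.4 N/mm.
Moment M = P × e = 89.3×10³ × 290 = 25897000 N·mm; bending f_b = M/S = 1027 N/mm.
f_max = √(f_v² + f_b²) = √(162.4² + 1027²) = 1040 N/mm.
φr_n = 0.75 × 0.6 × 550 × (0.707 × 10) = 1750 N/mm → adequate.

f_max ≈ 1040 N/mm; adequate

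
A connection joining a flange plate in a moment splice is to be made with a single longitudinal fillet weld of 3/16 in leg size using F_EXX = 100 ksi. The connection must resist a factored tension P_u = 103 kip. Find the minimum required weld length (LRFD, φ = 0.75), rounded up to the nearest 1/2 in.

Throat t_e = 0.707 × 0.1875 = 0.1326 in.
φr_n = 0.75 × 0.6 × 100 × 0.1326 = 5.965 kip/in.
L_req = P_u / φr_n = 103 / 5.965 = 17.27 in total.
Round up → use L = 17.5 in.

L = 17.5 in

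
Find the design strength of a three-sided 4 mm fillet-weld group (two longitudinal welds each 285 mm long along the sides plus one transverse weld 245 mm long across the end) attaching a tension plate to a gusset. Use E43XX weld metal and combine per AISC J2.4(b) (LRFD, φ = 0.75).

φR_n ≈ 466 kN

E43XX → F_EXX = 430 MPa.
t_e = 0.707 × 4 = 2.828 mm.
R_nwl = 0.6 × 430 × 2.828 × 570 × 10⁻³ = 415.9 kN (longitudinal, 2 welds).
R_nwt = 0.6 × 430 × 2.828 × 245 × 10⁻³ = 178.8 kN (transverse, base value).
(i) R_nwl + R_nwt = 594.6 kN; (ii) 0.85 R_nwl + 1.5 R_nwt = 621.6 kN.
R_n = max = 621.6 kN [governs: (ii)]; φR_n = 466.2 kN.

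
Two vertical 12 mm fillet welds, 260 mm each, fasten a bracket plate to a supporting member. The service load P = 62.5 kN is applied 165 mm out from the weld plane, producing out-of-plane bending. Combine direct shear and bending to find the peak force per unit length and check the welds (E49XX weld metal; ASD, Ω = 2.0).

f_max ≈ 473 N/mm; adequate

E49XX → F_EXX = 490 MPa.
L_w = 2 × 260 = 520 mm; section modulus (unit throat) S = 2 × L²/6 = 22530 mm².
Direct shear f_v = P/L_w = 62.5×10³/520 = 120.2 N/mm.
Moment M = P × e = 62.5×10³ × 165 = 10312000 N·mm; bending f_b = M/S = 457.7 N/mm.
f_max = √(f_v² + f_b²) = √(120.2² + 457.7²) = 473.2 N/mm.
r_n/Ω = (1/2.0) × 0.6 × 490 × (0.707 × 12) = 1247 N/mm → adequate.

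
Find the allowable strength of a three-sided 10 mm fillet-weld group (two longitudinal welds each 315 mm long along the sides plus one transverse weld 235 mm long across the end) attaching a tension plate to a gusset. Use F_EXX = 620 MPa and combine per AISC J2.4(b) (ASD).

t_e = 0.707 × 10 = 7.07 mm.
R_nwl = 0.6 × 620 × 7.07 × 630 × 10⁻³ = 1657 kN (longitudinal, 2 welds).
R_nwt = 0.6 × 620 × 7.07 × 235 × 10⁻³ = 618.1 kN (transverse, base value).
(i) R_nwl + R_nwt = 2275 kN; (ii) 0.85 R_nwl + 1.5 R_nwt = 2335 kN.
R_n = max = 2335 kN [governs: (ii)]; R_n/Ω = 1168 kN.

R_n/Ω ≈ 1170 kN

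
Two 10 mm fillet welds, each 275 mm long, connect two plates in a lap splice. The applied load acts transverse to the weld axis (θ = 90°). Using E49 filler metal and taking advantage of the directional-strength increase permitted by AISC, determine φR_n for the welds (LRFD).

φR_n ≈ 1290 kN

E49XX → F_EXX = 490 MPa.
t_e = 0.707 × 10 = 7.07 mm; A_we = 7.07 × 550 = 3888 mm².
Directional factor: 1.0 + 0.5 sin^1.5(90°) = 1.5.
F_nw = 0.6 × 490 × 1.5 = 441 MPa.
φR_n = 0.75 × 441 × 3888 × 10⁻³ = 1286 kN.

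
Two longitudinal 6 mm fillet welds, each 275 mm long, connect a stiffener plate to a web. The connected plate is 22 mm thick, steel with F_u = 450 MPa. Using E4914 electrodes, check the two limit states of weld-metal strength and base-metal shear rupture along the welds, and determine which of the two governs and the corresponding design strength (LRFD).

E49XX → F_EXX = 490 MPa.
t_e = 0.707 × 6 = 4.242 mm; L = 550 mm.
Weld metal: φR_n = 0.75 × 0.6 × 490 × 4.242 × 550 × 10⁻³ = 514.4 kN.
Base metal (shear rupture): φR_n = 0.75 × 0.6 × 450 × 22 × 550 × 10⁻³ = 2450 kN.
Governing: weld metal.

φR_n ≈ 514 kN (weld metal governs)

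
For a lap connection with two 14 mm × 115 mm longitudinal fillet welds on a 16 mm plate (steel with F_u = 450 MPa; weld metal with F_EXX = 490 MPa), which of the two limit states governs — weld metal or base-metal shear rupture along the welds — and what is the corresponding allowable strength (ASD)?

t_e = 0.707 × 14 = 9.898 mm; L = 230 mm.
Weld metal: R_n/Ω = (1/2.0) × 0.6 × 490 × 9.898 × 230 × 10⁻³ = 334.7 kN.
Base metal (shear rupture): R_n/Ω = (1/2.0) × 0.6 × 450 × 16 × 230 × 10⁻³ = 496.8 kN.
Governing: weld metal.

R_n/Ω ≈ 335 kN (weld metal governs)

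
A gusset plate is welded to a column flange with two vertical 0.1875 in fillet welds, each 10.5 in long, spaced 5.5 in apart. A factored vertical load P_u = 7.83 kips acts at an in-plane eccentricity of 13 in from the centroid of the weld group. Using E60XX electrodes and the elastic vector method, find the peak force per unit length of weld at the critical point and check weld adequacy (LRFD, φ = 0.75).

f_max ≈ 1.92 kip/in; adequate

E60XX → F_EXX = 60 ksi.
Total weld length L_w = 21 in. Treat welds as unit-width lines.
Polar moment about centroid: J = 2[d³/12 + d(b/2)²] = 2[10.5³/12 + 10.5×2.75²] = 351.8 in³.
Direct shear f_v = P/L_w = 7.83 / 21 = 0.3729 kip/in (vertical).
Torsion M = P·e = 7.83 × 13 = 101.79 kip·in.
Critical point at (x, y) = (2.75, 5.25) from centroid. f_tx = M·y/J = 1.519 kip/in; f_ty = M·x/J = 0.7958 kip/in.
Resultant f_max = √[f_tx² + (f_v + f_ty)²] = √[1.519² + (0.3729 + 0.7958)²] = 1.917 kip/in.
Capacity per unit length: φr_n = 0.75 × 0.6 × 60 × (0.707 × 0.1875) = 3.579 kip/in.
1.917 ≤ 3.579 → adequate.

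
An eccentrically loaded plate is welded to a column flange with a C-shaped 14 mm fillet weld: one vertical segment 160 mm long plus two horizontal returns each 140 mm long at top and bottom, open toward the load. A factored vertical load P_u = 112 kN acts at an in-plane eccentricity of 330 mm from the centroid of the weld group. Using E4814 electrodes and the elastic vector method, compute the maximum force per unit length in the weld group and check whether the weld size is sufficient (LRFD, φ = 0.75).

f_max ≈ 1690 N/mm; adequate

E48XX → F_EXX = 480 MPa.
Total weld length L_w = 440 mm. Treat welds as unit-width lines.
Centroid: x̄ = 2×140×70 / 440 = 44.55 mm from the vertical weld.
Polar moment about centroid: J = I_x + I_y = [160³/12 + 2×140×80²] + [160×44.55² + 2(140³/12 + 140×25.45²)] = 3090000 mm³.
Direct shear f_v = P/L_w = 112×10³ / 440 = 254.5 N/mm (vertical).
Torsion M = P·e = 112×10³ × 330 = 36960000 N·mm.
Critical point at (x, y) = (95.45, 80) from centroid. f_tx = M·y/J = 957 N/mm; f_ty = M·x/J = 1142 N/mm.
Resultant f_max = √[f_tx² + (f_v + f_ty)²] = √[957² + (254.5 + 1142)²] = 1693 N/mm.
Capacity per unit length: φr_n = 0.75 × 0.6 × 480 × (0.707 × 14) = 2138 N/mm.
1693 ≤ 2138 → adequate.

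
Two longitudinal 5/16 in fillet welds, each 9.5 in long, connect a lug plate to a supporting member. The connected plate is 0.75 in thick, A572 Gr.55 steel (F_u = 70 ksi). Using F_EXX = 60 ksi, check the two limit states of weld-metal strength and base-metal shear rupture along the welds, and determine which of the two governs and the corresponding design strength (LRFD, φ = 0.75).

φR_n ≈ 113 kips (weld metal governs)

t_e = 0.707 × 0.3125 = 0.2209 in; L = 19 in.
Weld metal: φR_n = 0.75 × 0.6 × 60 × 0.2209 × 19 = 113.3 kips.
Base metal (shear rupture): φR_n = 0.75 × 0.6 × 70 × 0.75 × 19 = 448.9 kips.
Governing: weld metal.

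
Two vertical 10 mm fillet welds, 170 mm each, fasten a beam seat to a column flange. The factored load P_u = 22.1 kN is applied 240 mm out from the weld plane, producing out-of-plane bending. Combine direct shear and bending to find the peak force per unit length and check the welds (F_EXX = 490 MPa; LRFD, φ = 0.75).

f_max ≈ 554 N/mm; adequate

L_w = 2 × 170 = 340 mm; section modulus (unit throat) S = 2 × L²/6 = 9633 mm².
Direct shear f_v = P/L_w = 22.1×10³/340 = 65 N/mm.
Moment M = P × e = 22.1×10³ × 240 = 5304000 N·mm; bending f_b = M/S = 550.6 N/mm.
f_max = √(f_v² + f_b²) = √(65² + 550.6²) = 554.4 N/mm.
φr_n = 0.75 × 0.6 × 490 × (0.707 × 10) = 1559 N/mm → adequate.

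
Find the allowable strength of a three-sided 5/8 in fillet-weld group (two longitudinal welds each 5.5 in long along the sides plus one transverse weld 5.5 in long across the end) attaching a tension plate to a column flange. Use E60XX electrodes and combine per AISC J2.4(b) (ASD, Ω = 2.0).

E60XX → F_EXX = 60 ksi.
t_e = 0.707 × 0.625 = 0.4419 in.
R_nwl = 0.6 × 60 × 0.4419 × 11 = 175 kip (longitudinal, 2 welds).
R_nwt = 0.6 × 60 × 0.4419 × 5.5 = 87.49 kip (transverse, base value).
(i) R_nwl + R_nwt = 262.5 kip; (ii) 0.85 R_nwl + 1.5 R_nwt = 280 kip.
R_n = max = 280 kip [governs: (ii)]; R_n/Ω = 140 kip.

R_n/Ω ≈ 140 kip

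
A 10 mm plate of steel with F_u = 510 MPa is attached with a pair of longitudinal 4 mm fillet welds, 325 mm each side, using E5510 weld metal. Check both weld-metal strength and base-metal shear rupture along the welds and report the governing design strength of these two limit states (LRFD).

φR_n ≈ 455 kN (weld metal governs)

E55XX → F_EXX = 550 MPa.
t_e = 0.707 × 4 = 2.828 mm; L = 650 mm.
Weld metal: φR_n = 0.75 × 0.6 × 550 × 2.828 × 650 × 10⁻³ = 455 kN.
Base metal (shear rupture): φR_n = 0.75 × 0.6 × 510 × 10 × 650 × 10⁻³ = 1492 kN.
Governing: weld metal.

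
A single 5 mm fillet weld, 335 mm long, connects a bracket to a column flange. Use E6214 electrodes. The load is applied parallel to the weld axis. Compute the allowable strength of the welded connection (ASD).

R_n/Ω ≈ 220 kN

E62XX → F_EXX = 620 MPa.
Effective throat t_e = 0.707 × 5 = 3.535 mm.
Total length L = 335 mm; A_we = 3.535 × 335 = 1184 mm².
F_nw = 0.6 F_EXX = 0.6 × 620 = 372 MPa.
R_n = 372 × 1184 × 10⁻³ = 440.5 kN; R_n/Ω = 440.5/2.0 = 220.3 kN.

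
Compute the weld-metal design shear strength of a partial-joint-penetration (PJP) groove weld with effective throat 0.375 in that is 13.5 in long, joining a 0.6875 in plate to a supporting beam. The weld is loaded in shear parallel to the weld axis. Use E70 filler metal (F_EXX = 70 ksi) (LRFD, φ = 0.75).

φR_n ≈ 159 kip

Effective throat (given) t_e = 0.375 in.
A_we = 0.375 × 13.5 = 5.062 in².
F_nw = 0.6 F_EXX = 42 ksi.
φR_n = 0.75 × 42 × 5.062 = 159.5 kip.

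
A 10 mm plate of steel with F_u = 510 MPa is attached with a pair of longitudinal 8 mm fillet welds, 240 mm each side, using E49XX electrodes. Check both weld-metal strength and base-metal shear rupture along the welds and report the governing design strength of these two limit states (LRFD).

E49XX → F_EXX = 490 MPa.
t_e = 0.707 × 8 = 5.656 mm; L = 480 mm.
Weld metal: φR_n = 0.75 × 0.6 × 490 × 5.656 × 480 × 10⁻³ = 598.6 kN.
Base metal (shear rupture): φR_n = 0.75 × 0.6 × 510 × 10 × 480 × 10⁻³ = 1102 kN.
Governing: weld metal.

φR_n ≈ 599 kN (weld metal governs)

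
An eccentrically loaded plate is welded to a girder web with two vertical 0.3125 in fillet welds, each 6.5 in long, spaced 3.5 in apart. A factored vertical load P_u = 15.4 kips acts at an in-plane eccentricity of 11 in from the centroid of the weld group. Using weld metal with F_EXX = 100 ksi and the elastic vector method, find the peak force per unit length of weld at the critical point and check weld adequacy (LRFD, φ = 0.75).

f_max ≈ 7.94 kip/in; adequate

Total weld length L_w = 13 in. Treat welds as unit-width lines.
Polar moment about centroid: J = 2[d³/12 + d(b/2)²] = 2[6.5³/12 + 6.5×1.75²] = 85.58 in³.
Direct shear f_v = P/L_w = 15.4 / 13 = 1.185 kip/in (vertical).
Torsion M = P·e = 15.4 × 11 = 169.4 kip·in.
Critical point at (x, y) = (1.75, 3.25) from centroid. f_tx = M·y/J = 6.433 kip/in; f_ty = M·x/J = 3.464 kip/in.
Resultant f_max = √[f_tx² + (f_v + f_ty)²] = √[6.433² + (1.185 + 3.464)²] = 7.937 kip/in.
Capacity per unit length: φr_n = 0.75 × 0.6 × 100 × (0.707 × 0.3125) = 9.942 kip/in.
7.937 ≤ 9.942 → adequate.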